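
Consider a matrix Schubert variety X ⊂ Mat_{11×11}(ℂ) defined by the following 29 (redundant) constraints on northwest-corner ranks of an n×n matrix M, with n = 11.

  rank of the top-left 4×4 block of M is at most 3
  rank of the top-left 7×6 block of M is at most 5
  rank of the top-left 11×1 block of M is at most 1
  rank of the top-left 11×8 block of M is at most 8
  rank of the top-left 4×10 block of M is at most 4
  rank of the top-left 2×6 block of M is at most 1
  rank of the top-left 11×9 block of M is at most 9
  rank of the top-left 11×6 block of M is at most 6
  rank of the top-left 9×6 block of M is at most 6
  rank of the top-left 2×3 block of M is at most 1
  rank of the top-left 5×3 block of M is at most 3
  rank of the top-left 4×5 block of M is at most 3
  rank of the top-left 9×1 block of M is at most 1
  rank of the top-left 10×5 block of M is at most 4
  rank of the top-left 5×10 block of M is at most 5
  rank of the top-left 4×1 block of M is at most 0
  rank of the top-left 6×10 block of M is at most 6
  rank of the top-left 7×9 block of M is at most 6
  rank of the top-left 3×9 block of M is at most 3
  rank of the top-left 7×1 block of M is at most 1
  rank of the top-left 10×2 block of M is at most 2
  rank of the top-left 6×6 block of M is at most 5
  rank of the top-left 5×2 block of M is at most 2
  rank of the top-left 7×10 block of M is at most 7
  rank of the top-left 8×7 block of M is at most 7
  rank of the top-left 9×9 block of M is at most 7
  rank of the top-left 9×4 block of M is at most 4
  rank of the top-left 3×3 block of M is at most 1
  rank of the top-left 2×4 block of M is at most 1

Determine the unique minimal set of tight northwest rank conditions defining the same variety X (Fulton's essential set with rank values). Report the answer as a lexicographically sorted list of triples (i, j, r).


Recovering R(i,j) via the rank-extension bound from the 29 conditions:

  R[1]: 0 | 1 | 1 | 1 | 1 | 1 | 1 | 1 | 1 | 1 | 1
  R[2]: 0 | 1 | 1 | 1 | 1 | 1 | 2 | 2 | 2 | 2 | 2
  R[3]: 0 | 1 | 1 | 2 | 2 | 2 | 3 | 3 | 3 | 3 | 3
  R[4]: 0 | 1 | 2 | 3 | 3 | 3 | 4 | 4 | 4 | 4 | 4
  R[5]: 1 | 2 | 3 | 4 | 4 | 4 | 5 | 5 | 5 | 5 | 5
  R[6]: 1 | 2 | 3 | 4 | 4 | 5 | 6 | 6 | 6 | 6 | 6
  R[7]: 1 | 2 | 3 | 4 | 4 | 5 | 6 | 6 | 6 | 7 | 7
  R[8]: 1 | 2 | 3 | 4 | 4 | 5 | 6 | 7 | 7 | 8 | 8
  R[9]: 1 | 2 | 3 | 4 | 4 | 5 | 6 | 7 | 7 | 8 | 9
  R[10]: 1 | 2 | 3 | 4 | 4 | 5 | 6 | 7 | 8 | 9 | 10
  R[11]: 1 | 2 | 3 | 4 | 5 | 6 | 7 | 8 | 9 | 10 | 11

the unique w with this rank table is (2, 7, 4, 3, 1, 6, 10, 8, 11, 9, 5).

D(w) has 17 cells with 6 SE-corners; essential set:

[(2, 6, 1), (3, 3, 1), (4, 1, 0), (7, 9, 6), (9, 9, 7), (10, 5, 4)]


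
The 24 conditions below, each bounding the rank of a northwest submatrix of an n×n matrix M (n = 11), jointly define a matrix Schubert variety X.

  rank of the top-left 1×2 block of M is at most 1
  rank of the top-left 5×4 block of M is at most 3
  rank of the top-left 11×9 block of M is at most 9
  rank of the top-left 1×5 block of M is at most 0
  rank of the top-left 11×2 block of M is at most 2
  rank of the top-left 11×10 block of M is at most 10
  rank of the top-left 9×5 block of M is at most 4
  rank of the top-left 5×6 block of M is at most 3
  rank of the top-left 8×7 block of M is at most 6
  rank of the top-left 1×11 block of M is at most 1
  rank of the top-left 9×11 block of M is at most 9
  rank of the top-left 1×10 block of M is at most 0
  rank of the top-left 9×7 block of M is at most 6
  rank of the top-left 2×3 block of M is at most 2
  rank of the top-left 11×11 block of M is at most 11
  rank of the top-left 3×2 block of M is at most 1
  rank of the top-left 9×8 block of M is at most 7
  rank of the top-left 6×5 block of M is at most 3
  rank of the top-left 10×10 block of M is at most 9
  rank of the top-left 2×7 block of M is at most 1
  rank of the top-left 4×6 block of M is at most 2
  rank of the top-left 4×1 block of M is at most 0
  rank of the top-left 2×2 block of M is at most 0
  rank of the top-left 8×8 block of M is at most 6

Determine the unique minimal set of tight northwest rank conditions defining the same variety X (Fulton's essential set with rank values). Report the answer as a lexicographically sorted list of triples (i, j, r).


Reconstructing r_w from the 24 given conditions:

  row 1: 0 0 0 0 0 0 0 0 0 0 1
  row 2: 0 0 1 1 1 1 1 1 1 1 2
  row 3: 0 1 2 2 2 2 2 2 2 2 3
  row 4: 0 1 2 2 2 2 3 3 3 3 4
  row 5: 1 2 3 3 3 3 4 4 4 4 5
  row 6: 1 2 3 3 3 4 5 5 5 5 6
  row 7: 1 2 3 4 4 5 6 6 6 6 7
  row 8: 1 2 3 4 4 5 6 6 7 7 8
  row 9: 1 2 3 4 4 5 6 7 8 8 9
  row 10: 1 2 3 4 5 6 7 8 9 9 10
  row 11: 1 2 3 4 5 6 7 8 9 10 11

so w = (11, 3, 2, 7, 1, 6, 4, 9, 8, 5, 10).

Rothe diagram D(w) (22 cells), 7 SE-corners (essential conditions):

[(1, 10, 0), (2, 2, 0), (4, 1, 0), (4, 6, 2), (6, 5, 3), (8, 8, 6), (9, 5, 4)]


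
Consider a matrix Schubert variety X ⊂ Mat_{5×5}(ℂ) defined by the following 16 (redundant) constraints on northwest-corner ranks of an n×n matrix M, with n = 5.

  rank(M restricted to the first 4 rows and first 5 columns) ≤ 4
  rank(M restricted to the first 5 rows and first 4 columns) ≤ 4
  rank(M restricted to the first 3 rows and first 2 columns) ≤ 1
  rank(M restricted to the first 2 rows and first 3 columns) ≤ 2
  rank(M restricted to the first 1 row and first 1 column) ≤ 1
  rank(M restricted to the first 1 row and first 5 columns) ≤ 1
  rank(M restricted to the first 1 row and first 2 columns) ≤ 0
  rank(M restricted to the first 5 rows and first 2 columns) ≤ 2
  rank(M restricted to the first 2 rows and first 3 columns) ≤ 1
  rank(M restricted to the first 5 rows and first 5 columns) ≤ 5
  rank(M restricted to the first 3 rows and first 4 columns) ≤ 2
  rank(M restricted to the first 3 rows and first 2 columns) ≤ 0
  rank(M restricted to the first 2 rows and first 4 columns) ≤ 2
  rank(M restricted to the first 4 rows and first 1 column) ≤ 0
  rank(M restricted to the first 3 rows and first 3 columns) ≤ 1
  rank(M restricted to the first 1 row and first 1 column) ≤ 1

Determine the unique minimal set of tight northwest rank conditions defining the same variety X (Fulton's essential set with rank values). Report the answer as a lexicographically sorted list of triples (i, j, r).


The tightest implied rank at each (i,j), from the 16 conditions:

  R[1]: 0 0 1 1 1
  R[2]: 0 0 1 2 2
  R[3]: 0 0 1 2 3
  R[4]: 0 1 2 3 4
  R[5]: 1 2 3 4 5

reading off 1-entries of Δ²R: w = (3, 4, 5, 2, 1).

D(w) has 7 cells with 2 SE-corners; essential set:

[(3, 2, 0), (4, 1, 0)]


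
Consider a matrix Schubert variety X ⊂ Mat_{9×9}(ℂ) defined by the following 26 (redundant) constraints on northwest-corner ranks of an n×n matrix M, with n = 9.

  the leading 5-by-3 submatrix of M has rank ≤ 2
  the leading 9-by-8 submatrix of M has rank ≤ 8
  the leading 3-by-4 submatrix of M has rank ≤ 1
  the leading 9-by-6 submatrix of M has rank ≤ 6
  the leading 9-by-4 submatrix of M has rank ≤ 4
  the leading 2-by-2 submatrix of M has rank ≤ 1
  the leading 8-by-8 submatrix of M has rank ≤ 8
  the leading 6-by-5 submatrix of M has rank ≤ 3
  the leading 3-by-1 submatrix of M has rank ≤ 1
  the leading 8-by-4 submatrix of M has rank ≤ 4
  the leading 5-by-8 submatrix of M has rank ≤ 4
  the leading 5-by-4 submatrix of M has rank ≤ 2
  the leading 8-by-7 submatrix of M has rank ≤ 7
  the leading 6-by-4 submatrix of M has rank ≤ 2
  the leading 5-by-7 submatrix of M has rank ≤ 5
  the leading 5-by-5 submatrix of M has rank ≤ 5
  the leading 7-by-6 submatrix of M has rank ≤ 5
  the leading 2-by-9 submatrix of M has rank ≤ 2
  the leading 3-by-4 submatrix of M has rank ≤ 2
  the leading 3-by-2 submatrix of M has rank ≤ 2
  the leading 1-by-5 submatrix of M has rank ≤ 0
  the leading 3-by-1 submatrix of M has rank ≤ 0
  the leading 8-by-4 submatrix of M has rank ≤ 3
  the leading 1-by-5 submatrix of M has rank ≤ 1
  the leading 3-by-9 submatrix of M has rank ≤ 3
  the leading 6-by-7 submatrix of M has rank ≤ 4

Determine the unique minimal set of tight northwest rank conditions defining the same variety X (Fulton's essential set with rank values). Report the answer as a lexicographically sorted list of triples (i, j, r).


The tightest implied rank at each (i,j), from the 26 conditions:

  i=1: 0  0  0  0  0  1  1  1  1
  i=2: 0  1  1  1  1  2  2  2  2
  i=3: 0  1  1  1  2  3  3  3  3
  i=4: 1  2  2  2  3  4  4  4  4
  i=5: 1  2  2  2  3  4  4  4  5
  i=6: 1  2  2  2  3  4  4  5  6
  i=7: 1  2  3  3  4  5  5  6  7
  i=8: 1  2  3  3  4  5  6  7  8
  i=9: 1  2  3  4  5  6  7  8  9

so w = (6, 2, 5, 1, 9, 8, 3, 7, 4).

Fulton essential set (7 of the 17 Rothe cells):

[(1, 5, 0), (3, 1, 0), (3, 4, 1), (5, 8, 4), (6, 4, 2), (6, 7, 4), (8, 4, 3)]


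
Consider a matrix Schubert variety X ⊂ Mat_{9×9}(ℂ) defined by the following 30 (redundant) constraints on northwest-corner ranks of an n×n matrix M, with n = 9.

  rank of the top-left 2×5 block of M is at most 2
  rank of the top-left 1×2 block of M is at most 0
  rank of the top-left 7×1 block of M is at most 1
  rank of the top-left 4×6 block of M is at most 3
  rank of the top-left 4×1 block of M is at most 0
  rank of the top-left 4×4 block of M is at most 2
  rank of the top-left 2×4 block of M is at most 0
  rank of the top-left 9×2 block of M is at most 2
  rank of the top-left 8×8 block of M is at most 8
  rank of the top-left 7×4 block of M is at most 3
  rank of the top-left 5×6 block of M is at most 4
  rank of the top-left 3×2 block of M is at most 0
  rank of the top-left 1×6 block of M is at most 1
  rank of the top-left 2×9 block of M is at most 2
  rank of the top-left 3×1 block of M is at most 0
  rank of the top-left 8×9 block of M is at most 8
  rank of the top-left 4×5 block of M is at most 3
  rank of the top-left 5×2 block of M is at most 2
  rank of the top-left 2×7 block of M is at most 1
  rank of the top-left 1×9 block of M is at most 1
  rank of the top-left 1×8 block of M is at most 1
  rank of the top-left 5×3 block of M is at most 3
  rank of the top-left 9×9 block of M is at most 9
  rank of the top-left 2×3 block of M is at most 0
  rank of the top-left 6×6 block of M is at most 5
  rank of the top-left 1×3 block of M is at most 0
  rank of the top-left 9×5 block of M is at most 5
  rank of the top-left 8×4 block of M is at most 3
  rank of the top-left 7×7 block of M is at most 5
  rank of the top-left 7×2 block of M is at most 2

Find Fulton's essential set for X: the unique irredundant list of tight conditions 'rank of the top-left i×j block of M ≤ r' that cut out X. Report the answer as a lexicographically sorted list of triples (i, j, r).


Propagating the 30 rank bounds to every northwest block:

  0  0  0  0  1  1  1  1  1
  0  0  0  0  1  1  1  2  2
  0  0  1  1  2  2  2  3  3
  0  1  2  2  3  3  3  4  4
  1  2  3  3  4  4  4  5  5
  1  2  3  3  4  5  5  6  6
  1  2  3  3  4  5  5  6  7
  1  2  3  3  4  5  6  7  8
  1  2  3  4  5  6  7  8  9

reading off 1-entries of Δ²R: w = (5, 8, 3, 2, 1, 6, 9, 7, 4).

Fulton essential set (6 of the 17 Rothe cells):

[(2, 4, 0), (2, 7, 1), (3, 2, 0), (4, 1, 0), (7, 7, 5), (8, 4, 3)]


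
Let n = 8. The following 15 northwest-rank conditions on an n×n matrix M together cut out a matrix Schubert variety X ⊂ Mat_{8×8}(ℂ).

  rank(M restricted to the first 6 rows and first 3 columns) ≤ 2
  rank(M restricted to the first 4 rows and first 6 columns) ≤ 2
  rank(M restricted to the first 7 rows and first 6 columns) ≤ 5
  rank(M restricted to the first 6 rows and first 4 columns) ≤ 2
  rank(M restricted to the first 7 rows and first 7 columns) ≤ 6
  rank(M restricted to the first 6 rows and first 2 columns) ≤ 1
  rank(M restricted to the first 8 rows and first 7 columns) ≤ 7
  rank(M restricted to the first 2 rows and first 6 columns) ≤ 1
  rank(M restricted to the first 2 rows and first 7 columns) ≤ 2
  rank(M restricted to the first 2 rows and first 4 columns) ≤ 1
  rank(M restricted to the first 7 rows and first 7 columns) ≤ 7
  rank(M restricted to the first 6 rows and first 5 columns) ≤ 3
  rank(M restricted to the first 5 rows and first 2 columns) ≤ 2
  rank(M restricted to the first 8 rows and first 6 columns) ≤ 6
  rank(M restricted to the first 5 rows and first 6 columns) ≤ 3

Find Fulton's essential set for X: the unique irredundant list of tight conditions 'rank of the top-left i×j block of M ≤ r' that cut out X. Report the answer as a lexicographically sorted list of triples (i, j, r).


Computing R[i][j] = min implied NW-rank bound (n=8, 15 conditions):

  R[1]: 1  1  1  1  1  1  1  1
  R[2]: 1  1  1  1  1  1  2  2
  R[3]: 1  1  2  2  2  2  3  3
  R[4]: 1  1  2  2  2  2  3  4
  R[5]: 1  1  2  2  3  3  4  5
  R[6]: 1  1  2  2  3  4  5  6
  R[7]: 1  2  3  3  4  5  6  7
  R[8]: 1  2  3  4  5  6  7  8

so w = (1, 7, 3, 8, 5, 6, 2, 4).

D(w) has 14 cells with 4 SE-corners; essential set:

[(2, 6, 1), (4, 6, 2), (6, 2, 1), (6, 4, 2)]


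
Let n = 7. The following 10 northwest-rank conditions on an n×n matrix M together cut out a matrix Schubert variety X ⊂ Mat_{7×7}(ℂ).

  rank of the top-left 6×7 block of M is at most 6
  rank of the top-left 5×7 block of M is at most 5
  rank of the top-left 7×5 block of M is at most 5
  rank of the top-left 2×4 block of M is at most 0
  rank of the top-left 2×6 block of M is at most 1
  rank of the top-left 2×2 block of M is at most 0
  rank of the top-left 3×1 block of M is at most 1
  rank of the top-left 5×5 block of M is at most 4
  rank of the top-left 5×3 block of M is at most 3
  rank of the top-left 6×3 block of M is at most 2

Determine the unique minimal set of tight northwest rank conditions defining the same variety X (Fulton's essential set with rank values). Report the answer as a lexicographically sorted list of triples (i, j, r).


Recovering R(i,j) via the rank-extension bound from the 10 conditions:

  R[1]: 0 | 0 | 0 | 0 | 1 | 1 | 1
  R[2]: 0 | 0 | 0 | 0 | 1 | 1 | 2
  R[3]: 1 | 1 | 1 | 1 | 2 | 2 | 3
  R[4]: 1 | 2 | 2 | 2 | 3 | 3 | 4
  R[5]: 1 | 2 | 2 | 3 | 4 | 4 | 5
  R[6]: 1 | 2 | 2 | 3 | 4 | 5 | 6
  R[7]: 1 | 2 | 3 | 4 | 5 | 6 | 7

giving w = (5, 7, 1, 2, 4, 6, 3) via Δ²R.

ℓ(w)=11; the 3 essential cells (i,j,r):

[(2, 4, 0), (2, 6, 1), (6, 3, 2)]


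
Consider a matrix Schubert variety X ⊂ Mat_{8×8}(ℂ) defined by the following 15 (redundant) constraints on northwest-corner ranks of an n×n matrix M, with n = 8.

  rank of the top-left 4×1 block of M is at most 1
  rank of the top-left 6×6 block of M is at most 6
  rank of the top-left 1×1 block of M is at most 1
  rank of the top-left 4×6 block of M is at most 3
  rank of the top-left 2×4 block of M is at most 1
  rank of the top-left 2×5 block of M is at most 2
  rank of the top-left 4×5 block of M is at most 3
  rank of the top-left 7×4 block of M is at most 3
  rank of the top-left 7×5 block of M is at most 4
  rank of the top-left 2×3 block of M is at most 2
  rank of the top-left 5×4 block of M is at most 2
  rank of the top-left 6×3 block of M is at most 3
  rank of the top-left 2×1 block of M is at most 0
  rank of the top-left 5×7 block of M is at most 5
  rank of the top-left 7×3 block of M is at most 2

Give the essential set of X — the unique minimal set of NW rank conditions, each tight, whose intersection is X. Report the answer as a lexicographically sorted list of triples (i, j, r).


Propagating the 15 rank bounds to every northwest block:

  0 | 1 | 1 | 1 | 1 | 1 | 1 | 1
  0 | 1 | 1 | 1 | 2 | 2 | 2 | 2
  1 | 2 | 2 | 2 | 3 | 3 | 3 | 3
  1 | 2 | 2 | 2 | 3 | 3 | 4 | 4
  1 | 2 | 2 | 2 | 3 | 4 | 5 | 5
  1 | 2 | 2 | 3 | 4 | 5 | 6 | 6
  1 | 2 | 2 | 3 | 4 | 5 | 6 | 7
  1 | 2 | 3 | 4 | 5 | 6 | 7 | 8

second differences of R give the permutation w = (2, 5, 1, 7, 6, 4, 8, 3).

5 SE-corners of the 11-cell Rothe diagram give Ess(w):

[(2, 1, 0), (2, 4, 1), (4, 6, 3), (5, 4, 2), (7, 3, 2)]


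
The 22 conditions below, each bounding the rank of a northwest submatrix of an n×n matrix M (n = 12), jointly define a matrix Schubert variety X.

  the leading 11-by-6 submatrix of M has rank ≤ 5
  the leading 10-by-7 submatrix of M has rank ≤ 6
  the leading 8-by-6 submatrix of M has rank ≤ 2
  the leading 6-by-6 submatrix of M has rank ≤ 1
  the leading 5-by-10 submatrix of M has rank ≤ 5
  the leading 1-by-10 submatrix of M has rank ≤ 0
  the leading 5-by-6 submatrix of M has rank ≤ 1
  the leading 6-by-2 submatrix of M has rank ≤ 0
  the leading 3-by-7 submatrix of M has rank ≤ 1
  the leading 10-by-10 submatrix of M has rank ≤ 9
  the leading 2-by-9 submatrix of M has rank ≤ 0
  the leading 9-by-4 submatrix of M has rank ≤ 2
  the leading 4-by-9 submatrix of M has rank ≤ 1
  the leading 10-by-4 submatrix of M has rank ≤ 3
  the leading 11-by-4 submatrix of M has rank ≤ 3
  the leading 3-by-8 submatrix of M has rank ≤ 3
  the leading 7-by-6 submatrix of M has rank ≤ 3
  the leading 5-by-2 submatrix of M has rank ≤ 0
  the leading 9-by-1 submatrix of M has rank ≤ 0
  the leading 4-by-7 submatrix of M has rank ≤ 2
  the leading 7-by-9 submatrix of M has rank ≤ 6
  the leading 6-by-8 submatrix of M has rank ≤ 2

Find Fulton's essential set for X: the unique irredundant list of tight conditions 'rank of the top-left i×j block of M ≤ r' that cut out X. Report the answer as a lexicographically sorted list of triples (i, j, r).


The tightest implied rank at each (i,j), from the 22 conditions:

  0, 0, 0, 0, 0, 0, 0, 0, 0, 0, 1, 1
  0, 0, 0, 0, 0, 0, 0, 0, 0, 1, 2, 2
  0, 0, 1, 1, 1, 1, 1, 1, 1, 2, 3, 3
  0, 0, 1, 1, 1, 1, 1, 1, 1, 2, 3, 4
  0, 0, 1, 1, 1, 1, 2, 2, 2, 3, 4, 5
  0, 0, 1, 1, 1, 1, 2, 2, 3, 4, 5, 6
  0, 1, 2, 2, 2, 2, 3, 3, 4, 5, 6, 7
  0, 1, 2, 2, 2, 2, 3, 4, 5, 6, 7, 8
  0, 1, 2, 2, 3, 3, 4, 5, 6, 7, 8, 9
  1, 2, 3, 3, 4, 4, 5, 6, 7, 8, 9, 10
  1, 2, 3, 3, 4, 5, 6, 7, 8, 9, 10, 11
  1, 2, 3, 4, 5, 6, 7, 8, 9, 10, 11, 12

hence w(1..12) = (11, 10, 3, 12, 7, 9, 2, 8, 5, 1, 6, 4).

ℓ(w)=48; the 10 essential cells (i,j,r):

[(1, 10, 0), (2, 9, 0), (4, 9, 1), (6, 2, 0), (6, 6, 1), (6, 8, 2), (8, 6, 2), (9, 1, 0), (9, 4, 2), (11, 4, 3)]


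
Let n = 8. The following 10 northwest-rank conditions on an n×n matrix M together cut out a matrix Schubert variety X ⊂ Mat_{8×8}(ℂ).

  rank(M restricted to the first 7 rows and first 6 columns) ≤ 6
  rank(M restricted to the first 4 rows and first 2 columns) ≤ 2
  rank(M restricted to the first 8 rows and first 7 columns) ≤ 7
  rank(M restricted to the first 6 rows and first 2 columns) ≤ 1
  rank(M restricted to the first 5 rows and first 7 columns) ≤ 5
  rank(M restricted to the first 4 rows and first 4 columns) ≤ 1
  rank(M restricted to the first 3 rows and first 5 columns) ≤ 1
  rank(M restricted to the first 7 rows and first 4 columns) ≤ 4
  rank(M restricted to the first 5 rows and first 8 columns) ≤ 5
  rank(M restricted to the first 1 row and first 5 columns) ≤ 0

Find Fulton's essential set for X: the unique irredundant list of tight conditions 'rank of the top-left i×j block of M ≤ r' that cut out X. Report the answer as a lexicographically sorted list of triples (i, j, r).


The tightest implied rank at each (i,j), from the 10 conditions:

  i=1: 0, 0, 0, 0, 0, 1, 1, 1
  i=2: 1, 1, 1, 1, 1, 2, 2, 2
  i=3: 1, 1, 1, 1, 1, 2, 3, 3
  i=4: 1, 1, 1, 1, 2, 3, 4, 4
  i=5: 1, 1, 2, 2, 3, 4, 5, 5
  i=6: 1, 1, 2, 3, 4, 5, 6, 6
  i=7: 1, 2, 3, 4, 5, 6, 7, 7
  i=8: 1, 2, 3, 4, 5, 6, 7, 8

hence w(1..8) = (6, 1, 7, 5, 3, 4, 2, 8).

D(w) has 14 cells with 4 SE-corners; essential set:

[(1, 5, 0), (3, 5, 1), (4, 4, 1), (6, 2, 1)]


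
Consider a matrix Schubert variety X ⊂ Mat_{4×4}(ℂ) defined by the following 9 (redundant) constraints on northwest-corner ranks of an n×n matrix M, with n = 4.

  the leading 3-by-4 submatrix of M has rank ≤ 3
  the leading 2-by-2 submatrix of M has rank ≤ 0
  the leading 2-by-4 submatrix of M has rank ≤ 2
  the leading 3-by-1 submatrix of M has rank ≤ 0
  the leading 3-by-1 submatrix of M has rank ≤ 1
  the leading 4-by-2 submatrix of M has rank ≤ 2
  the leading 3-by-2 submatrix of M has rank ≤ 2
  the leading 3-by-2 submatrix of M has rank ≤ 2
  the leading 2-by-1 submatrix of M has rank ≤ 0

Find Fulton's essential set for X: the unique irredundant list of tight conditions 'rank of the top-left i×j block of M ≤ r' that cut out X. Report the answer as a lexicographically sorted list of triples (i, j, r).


Recovering R(i,j) via the rank-extension bound from the 9 conditions:

  i=1: 0 0 1 1
  i=2: 0 0 1 2
  i=3: 0 1 2 3
  i=4: 1 2 3 4

giving w = (3, 4, 2, 1) via Δ²R.

|D(w)|=5, |Ess(w)|=2:

[(2, 2, 0), (3, 1, 0)]


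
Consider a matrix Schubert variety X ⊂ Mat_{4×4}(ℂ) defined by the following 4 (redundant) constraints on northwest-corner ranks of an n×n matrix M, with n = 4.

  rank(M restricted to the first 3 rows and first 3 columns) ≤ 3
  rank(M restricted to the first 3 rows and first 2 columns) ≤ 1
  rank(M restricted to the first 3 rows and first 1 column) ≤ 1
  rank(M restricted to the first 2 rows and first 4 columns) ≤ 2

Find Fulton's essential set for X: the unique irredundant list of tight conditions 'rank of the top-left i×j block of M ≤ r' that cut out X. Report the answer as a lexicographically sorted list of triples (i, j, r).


Computing R[i][j] = min implied NW-rank bound (n=4, 4 conditions):

  R[1]: 1  1  1  1
  R[2]: 1  1  2  2
  R[3]: 1  1  2  3
  R[4]: 1  2  3  4

reading off 1-entries of Δ²R: w = (1, 3, 4, 2).

1 SE-corner of the 2-cell Rothe diagram gives Ess(w):

[(3, 2, 1)]


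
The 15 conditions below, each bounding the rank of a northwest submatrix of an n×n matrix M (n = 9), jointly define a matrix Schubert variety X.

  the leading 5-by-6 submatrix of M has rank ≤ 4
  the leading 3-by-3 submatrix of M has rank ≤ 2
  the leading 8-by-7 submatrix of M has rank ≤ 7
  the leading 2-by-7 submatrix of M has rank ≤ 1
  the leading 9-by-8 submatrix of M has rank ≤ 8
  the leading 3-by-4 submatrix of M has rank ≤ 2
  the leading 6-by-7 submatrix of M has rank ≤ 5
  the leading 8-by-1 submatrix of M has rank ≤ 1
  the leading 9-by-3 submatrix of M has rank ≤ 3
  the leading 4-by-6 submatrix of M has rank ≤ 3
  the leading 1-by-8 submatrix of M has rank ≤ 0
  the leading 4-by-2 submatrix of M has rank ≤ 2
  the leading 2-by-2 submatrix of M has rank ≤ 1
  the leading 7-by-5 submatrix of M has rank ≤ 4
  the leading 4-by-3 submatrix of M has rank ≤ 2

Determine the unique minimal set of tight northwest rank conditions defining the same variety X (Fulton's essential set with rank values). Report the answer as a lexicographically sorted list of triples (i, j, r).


Recovering R(i,j) via the rank-extension bound from the 15 conditions:

  0  0  0  0  0  0  0  0  1
  1  1  1  1  1  1  1  1  2
  1  2  2  2  2  2  2  2  3
  1  2  2  3  3  3  3  3  4
  1  2  3  4  4  4  4  4  5
  1  2  3  4  4  5  5  5  6
  1  2  3  4  4  5  6  6  7
  1  2  3  4  5  6  7  7  8
  1  2  3  4  5  6  7  8  9

so w = (9, 1, 2, 4, 3, 6, 7, 5, 8).

|D(w)|=11, |Ess(w)|=3:

[(1, 8, 0), (4, 3, 2), (7, 5, 4)]


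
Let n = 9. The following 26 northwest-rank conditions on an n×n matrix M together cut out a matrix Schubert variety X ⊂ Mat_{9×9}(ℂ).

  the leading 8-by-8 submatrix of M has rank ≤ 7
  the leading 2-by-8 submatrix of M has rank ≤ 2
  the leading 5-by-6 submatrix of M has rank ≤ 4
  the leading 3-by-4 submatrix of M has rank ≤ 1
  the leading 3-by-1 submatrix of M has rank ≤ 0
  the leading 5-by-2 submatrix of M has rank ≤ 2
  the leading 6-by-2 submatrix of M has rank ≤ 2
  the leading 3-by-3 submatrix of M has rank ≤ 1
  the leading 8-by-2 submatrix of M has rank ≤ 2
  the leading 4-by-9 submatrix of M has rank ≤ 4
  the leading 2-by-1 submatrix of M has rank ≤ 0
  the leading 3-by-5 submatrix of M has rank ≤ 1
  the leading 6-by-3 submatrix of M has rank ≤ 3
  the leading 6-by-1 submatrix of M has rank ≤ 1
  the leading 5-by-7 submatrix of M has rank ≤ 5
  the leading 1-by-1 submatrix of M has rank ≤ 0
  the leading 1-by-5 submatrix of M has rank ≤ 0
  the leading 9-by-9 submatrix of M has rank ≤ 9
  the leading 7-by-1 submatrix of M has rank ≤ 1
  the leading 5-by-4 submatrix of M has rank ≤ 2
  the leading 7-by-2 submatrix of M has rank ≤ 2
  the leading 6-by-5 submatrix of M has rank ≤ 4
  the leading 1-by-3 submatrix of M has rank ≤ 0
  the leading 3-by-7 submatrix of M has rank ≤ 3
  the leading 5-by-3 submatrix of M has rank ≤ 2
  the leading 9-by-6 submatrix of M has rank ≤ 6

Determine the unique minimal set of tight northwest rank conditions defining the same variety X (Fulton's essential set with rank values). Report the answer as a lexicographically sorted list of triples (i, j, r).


The tightest implied rank at each (i,j), from the 26 conditions:

  i=1: 0 | 0 | 0 | 0 | 0 | 1 | 1 | 1 | 1
  i=2: 0 | 1 | 1 | 1 | 1 | 2 | 2 | 2 | 2
  i=3: 0 | 1 | 1 | 1 | 1 | 2 | 3 | 3 | 3
  i=4: 1 | 2 | 2 | 2 | 2 | 3 | 4 | 4 | 4
  i=5: 1 | 2 | 2 | 2 | 3 | 4 | 5 | 5 | 5
  i=6: 1 | 2 | 3 | 3 | 4 | 5 | 6 | 6 | 6
  i=7: 1 | 2 | 3 | 4 | 5 | 6 | 7 | 7 | 7
  i=8: 1 | 2 | 3 | 4 | 5 | 6 | 7 | 7 | 8
  i=9: 1 | 2 | 3 | 4 | 5 | 6 | 7 | 8 | 9

the unique w with this rank table is (6, 2, 7, 1, 5, 3, 4, 9, 8).

D(w) has 13 cells with 5 SE-corners; essential set:

[(1, 5, 0), (3, 1, 0), (3, 5, 1), (5, 4, 2), (8, 8, 7)]


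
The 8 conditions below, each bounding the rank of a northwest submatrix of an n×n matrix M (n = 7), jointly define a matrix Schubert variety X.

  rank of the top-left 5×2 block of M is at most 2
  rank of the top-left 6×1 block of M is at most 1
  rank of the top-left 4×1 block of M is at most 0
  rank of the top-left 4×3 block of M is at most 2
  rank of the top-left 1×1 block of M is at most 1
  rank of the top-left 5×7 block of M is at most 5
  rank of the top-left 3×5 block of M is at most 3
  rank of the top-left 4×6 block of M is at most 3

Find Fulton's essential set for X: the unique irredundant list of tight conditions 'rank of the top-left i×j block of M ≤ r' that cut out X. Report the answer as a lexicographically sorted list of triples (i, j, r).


The tightest implied rank at each (i,j), from the 8 conditions:

  0 1 1 1 1 1 1
  0 1 2 2 2 2 2
  0 1 2 3 3 3 3
  0 1 2 3 3 3 4
  1 2 3 4 4 4 5
  1 2 3 4 5 5 6
  1 2 3 4 5 6 7

giving w = (2, 3, 4, 7, 1, 5, 6) via Δ²R.

|D(w)|=6, |Ess(w)|=2:

[(4, 1, 0), (4, 6, 3)]


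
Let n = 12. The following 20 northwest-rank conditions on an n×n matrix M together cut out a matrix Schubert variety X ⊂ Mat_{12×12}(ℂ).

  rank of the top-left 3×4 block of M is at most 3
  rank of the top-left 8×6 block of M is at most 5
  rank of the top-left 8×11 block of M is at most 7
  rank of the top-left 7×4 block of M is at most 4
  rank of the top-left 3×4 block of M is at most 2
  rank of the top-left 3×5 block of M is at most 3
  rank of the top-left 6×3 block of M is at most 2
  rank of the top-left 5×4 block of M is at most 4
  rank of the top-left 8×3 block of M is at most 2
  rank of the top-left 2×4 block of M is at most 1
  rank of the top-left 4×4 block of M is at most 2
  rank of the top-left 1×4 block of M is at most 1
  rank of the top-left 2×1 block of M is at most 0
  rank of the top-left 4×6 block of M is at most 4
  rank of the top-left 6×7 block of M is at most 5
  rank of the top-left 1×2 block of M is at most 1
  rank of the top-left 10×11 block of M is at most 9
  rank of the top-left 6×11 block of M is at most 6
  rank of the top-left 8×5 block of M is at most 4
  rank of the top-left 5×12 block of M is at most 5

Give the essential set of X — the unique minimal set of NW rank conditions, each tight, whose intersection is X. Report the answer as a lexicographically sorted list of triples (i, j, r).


Propagating the 20 rank bounds to every northwest block:

  0  1  1  1  1  1  1  1  1  1  1  1
  0  1  1  1  2  2  2  2  2  2  2  2
  1  2  2  2  3  3  3  3  3  3  3  3
  1  2  2  2  3  4  4  4  4  4  4  4
  1  2  2  3  4  5  5  5  5  5  5  5
  1  2  2  3  4  5  5  6  6  6  6  6
  1  2  2  3  4  5  6  7  7  7  7  7
  1  2  2  3  4  5  6  7  7  7  7  8
  1  2  3  4  5  6  7  8  8  8  8  9
  1  2  3  4  5  6  7  8  9  9  9  10
  1  2  3  4  5  6  7  8  9  10  10  11
  1  2  3  4  5  6  7  8  9  10  11  12

hence w(1..12) = (2, 5, 1, 6, 4, 8, 7, 12, 3, 9, 10, 11).

D(w) has 14 cells with 6 SE-corners; essential set:

[(2, 1, 0), (2, 4, 1), (4, 4, 2), (6, 7, 5), (8, 3, 2), (8, 11, 7)]


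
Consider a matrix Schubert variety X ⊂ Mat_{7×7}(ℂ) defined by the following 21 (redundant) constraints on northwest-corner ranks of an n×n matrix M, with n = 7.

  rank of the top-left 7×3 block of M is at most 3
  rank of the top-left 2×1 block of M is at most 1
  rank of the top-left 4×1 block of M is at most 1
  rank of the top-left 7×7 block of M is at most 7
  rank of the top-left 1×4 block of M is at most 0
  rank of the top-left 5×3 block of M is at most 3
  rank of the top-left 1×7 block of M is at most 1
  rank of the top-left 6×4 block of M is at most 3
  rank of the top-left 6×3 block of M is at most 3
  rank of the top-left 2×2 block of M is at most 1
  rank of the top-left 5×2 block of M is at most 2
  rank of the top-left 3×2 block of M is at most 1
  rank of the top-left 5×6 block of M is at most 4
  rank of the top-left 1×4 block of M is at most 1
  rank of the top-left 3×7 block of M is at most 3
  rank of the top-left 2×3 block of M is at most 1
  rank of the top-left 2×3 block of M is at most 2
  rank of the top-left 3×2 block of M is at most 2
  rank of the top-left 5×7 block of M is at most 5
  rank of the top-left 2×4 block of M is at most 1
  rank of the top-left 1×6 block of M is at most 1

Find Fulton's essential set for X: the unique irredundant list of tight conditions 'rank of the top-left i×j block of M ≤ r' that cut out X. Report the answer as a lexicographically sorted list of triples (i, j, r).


Reconstructing r_w from the 21 given conditions:

  R[1]: 0, 0, 0, 0, 1, 1, 1
  R[2]: 1, 1, 1, 1, 2, 2, 2
  R[3]: 1, 1, 2, 2, 3, 3, 3
  R[4]: 1, 2, 3, 3, 4, 4, 4
  R[5]: 1, 2, 3, 3, 4, 4, 5
  R[6]: 1, 2, 3, 3, 4, 5, 6
  R[7]: 1, 2, 3, 4, 5, 6, 7

second differences of R give the permutation w = (5, 1, 3, 2, 7, 6, 4).

D(w) has 8 cells with 4 SE-corners; essential set:

[(1, 4, 0), (3, 2, 1), (5, 6, 4), (6, 4, 3)]


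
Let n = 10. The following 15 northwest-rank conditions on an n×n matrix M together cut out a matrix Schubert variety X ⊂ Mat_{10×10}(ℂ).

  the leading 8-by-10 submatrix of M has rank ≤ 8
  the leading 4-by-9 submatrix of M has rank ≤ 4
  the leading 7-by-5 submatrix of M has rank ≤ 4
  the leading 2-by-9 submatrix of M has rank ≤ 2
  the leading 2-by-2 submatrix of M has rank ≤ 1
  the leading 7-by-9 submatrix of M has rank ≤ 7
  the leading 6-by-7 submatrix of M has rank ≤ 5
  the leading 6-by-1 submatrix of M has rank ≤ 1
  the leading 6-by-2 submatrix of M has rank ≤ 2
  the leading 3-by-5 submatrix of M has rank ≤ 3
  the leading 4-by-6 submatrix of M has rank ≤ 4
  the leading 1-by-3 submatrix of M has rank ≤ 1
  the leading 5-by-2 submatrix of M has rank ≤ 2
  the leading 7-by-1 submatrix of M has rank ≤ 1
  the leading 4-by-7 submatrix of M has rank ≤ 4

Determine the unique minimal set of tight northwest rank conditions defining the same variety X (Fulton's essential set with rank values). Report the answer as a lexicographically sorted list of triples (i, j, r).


Propagating the 15 rank bounds to every northwest block:

  i=1: 1 | 1 | 1 | 1 | 1 | 1 | 1 | 1 | 1 | 1
  i=2: 1 | 1 | 2 | 2 | 2 | 2 | 2 | 2 | 2 | 2
  i=3: 1 | 2 | 3 | 3 | 3 | 3 | 3 | 3 | 3 | 3
  i=4: 1 | 2 | 3 | 4 | 4 | 4 | 4 | 4 | 4 | 4
  i=5: 1 | 2 | 3 | 4 | 4 | 5 | 5 | 5 | 5 | 5
  i=6: 1 | 2 | 3 | 4 | 4 | 5 | 5 | 6 | 6 | 6
  i=7: 1 | 2 | 3 | 4 | 4 | 5 | 6 | 7 | 7 | 7
  i=8: 1 | 2 | 3 | 4 | 5 | 6 | 7 | 8 | 8 | 8
  i=9: 1 | 2 | 3 | 4 | 5 | 6 | 7 | 8 | 9 | 9
  i=10: 1 | 2 | 3 | 4 | 5 | 6 | 7 | 8 | 9 | 10

second differences of R give the permutation w = (1, 3, 2, 4, 6, 8, 7, 5, 9, 10).

Fulton essential set (3 of the 5 Rothe cells):

[(2, 2, 1), (6, 7, 5), (7, 5, 4)]


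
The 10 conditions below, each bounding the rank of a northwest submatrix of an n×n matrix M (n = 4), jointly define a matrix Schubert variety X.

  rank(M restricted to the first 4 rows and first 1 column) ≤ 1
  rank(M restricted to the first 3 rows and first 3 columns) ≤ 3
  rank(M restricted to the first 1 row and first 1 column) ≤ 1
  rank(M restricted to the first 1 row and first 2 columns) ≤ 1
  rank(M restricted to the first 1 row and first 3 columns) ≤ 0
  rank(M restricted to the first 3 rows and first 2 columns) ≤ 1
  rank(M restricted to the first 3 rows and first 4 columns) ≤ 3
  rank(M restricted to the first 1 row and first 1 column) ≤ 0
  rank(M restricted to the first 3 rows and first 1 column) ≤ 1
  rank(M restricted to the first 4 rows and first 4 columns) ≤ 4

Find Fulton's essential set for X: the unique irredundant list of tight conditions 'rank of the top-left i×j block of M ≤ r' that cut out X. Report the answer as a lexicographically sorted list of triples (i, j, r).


Recovering R(i,j) via the rank-extension bound from the 10 conditions:

  i=1: 0, 0, 0, 1
  i=2: 1, 1, 1, 2
  i=3: 1, 1, 2, 3
  i=4: 1, 2, 3, 4

second differences of R give the permutation w = (4, 1, 3, 2).

ℓ(w)=4; the 2 essential cells (i,j,r):

[(1, 3, 0), (3, 2, 1)]


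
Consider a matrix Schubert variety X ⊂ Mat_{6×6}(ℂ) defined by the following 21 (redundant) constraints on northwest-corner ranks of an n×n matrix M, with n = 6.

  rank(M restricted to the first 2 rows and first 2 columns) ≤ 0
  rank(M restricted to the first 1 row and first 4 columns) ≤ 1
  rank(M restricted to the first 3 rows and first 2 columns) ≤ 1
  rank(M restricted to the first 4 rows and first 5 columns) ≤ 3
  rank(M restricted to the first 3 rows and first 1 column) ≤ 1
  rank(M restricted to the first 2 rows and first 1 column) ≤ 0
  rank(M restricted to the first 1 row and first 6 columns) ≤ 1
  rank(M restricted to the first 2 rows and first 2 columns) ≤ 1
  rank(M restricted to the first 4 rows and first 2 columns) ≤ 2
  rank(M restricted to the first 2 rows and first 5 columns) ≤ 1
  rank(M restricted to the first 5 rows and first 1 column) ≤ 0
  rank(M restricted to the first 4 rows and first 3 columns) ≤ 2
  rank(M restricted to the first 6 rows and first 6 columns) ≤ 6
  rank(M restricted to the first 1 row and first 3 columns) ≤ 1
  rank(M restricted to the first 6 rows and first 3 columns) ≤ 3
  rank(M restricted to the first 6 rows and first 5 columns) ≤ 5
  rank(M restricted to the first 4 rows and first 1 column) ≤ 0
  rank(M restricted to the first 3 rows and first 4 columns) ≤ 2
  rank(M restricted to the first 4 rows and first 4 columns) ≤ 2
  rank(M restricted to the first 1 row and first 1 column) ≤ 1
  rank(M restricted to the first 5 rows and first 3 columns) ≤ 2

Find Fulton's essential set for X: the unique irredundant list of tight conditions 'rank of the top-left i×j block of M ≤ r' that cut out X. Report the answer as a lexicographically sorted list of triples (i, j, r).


Reconstructing r_w from the 21 given conditions:

  0, 0, 1, 1, 1, 1
  0, 0, 1, 1, 1, 2
  0, 1, 2, 2, 2, 3
  0, 1, 2, 2, 3, 4
  0, 1, 2, 3, 4, 5
  1, 2, 3, 4, 5, 6

second differences of R give the permutation w = (3, 6, 2, 5, 4, 1).

|D(w)|=10, |Ess(w)|=4:

[(2, 2, 0), (2, 5, 1), (4, 4, 2), (5, 1, 0)]


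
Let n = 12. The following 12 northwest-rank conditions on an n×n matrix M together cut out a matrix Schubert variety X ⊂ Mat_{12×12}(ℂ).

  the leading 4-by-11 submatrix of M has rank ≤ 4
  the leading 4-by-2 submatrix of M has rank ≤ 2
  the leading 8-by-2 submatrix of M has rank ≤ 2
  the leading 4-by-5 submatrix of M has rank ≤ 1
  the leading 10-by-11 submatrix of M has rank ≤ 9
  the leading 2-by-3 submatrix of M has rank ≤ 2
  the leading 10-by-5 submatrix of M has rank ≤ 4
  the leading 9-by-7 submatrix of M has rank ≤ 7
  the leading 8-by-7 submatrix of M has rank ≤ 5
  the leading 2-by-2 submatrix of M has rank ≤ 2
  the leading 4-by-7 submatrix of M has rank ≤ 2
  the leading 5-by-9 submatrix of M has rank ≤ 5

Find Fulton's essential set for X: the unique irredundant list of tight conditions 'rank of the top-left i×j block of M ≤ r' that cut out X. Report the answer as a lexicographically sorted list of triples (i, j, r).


Recovering R(i,j) via the rank-extension bound from the 12 conditions:

  1 1 1 1 1 1 1 1 1 1 1 1
  1 1 1 1 1 2 2 2 2 2 2 2
  1 1 1 1 1 2 2 3 3 3 3 3
  1 1 1 1 1 2 2 3 4 4 4 4
  1 2 2 2 2 3 3 4 5 5 5 5
  1 2 3 3 3 4 4 5 6 6 6 6
  1 2 3 4 4 5 5 6 7 7 7 7
  1 2 3 4 4 5 5 6 7 8 8 8
  1 2 3 4 4 5 6 7 8 9 9 9
  1 2 3 4 4 5 6 7 8 9 9 10
  1 2 3 4 5 6 7 8 9 10 10 11
  1 2 3 4 5 6 7 8 9 10 11 12

so w = (1, 6, 8, 9, 2, 3, 4, 10, 7, 12, 5, 11).

D(w) has 19 cells with 5 SE-corners; essential set:

[(4, 5, 1), (4, 7, 2), (8, 7, 5), (10, 5, 4), (10, 11, 9)]


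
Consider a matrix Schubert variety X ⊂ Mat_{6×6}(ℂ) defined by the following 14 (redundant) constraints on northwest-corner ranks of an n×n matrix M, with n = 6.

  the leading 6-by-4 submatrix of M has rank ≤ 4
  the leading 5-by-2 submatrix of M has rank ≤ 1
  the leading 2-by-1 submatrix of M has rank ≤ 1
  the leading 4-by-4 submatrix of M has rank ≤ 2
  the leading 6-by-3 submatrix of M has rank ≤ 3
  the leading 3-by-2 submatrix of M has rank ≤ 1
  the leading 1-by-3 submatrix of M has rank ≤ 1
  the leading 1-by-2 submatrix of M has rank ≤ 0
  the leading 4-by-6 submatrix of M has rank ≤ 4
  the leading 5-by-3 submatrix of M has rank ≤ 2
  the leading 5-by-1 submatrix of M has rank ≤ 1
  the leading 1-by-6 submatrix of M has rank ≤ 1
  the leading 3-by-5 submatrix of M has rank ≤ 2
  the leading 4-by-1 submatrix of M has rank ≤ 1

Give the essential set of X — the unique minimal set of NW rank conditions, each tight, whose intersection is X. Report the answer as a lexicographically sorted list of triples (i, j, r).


The tightest implied rank at each (i,j), from the 14 conditions:

  row 1: 0 | 0 | 1 | 1 | 1 | 1
  row 2: 1 | 1 | 2 | 2 | 2 | 2
  row 3: 1 | 1 | 2 | 2 | 2 | 3
  row 4: 1 | 1 | 2 | 2 | 3 | 4
  row 5: 1 | 1 | 2 | 3 | 4 | 5
  row 6: 1 | 2 | 3 | 4 | 5 | 6

reading off 1-entries of Δ²R: w = (3, 1, 6, 5, 4, 2).

D(w) has 8 cells with 4 SE-corners; essential set:

[(1, 2, 0), (3, 5, 2), (4, 4, 2), (5, 2, 1)]


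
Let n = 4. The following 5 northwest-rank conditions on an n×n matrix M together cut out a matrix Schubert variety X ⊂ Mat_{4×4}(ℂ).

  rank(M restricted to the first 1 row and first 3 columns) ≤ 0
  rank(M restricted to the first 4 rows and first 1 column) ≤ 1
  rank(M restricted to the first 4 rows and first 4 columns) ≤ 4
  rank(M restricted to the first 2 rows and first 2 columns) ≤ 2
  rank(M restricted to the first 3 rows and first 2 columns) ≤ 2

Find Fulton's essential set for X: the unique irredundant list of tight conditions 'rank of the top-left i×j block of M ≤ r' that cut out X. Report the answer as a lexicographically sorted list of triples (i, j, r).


Propagating the 5 rank bounds to every northwest block:

  i=1: 0 | 0 | 0 | 1
  i=2: 1 | 1 | 1 | 2
  i=3: 1 | 2 | 2 | 3
  i=4: 1 | 2 | 3 | 4

second differences of R give the permutation w = (4, 1, 2, 3).

Fulton essential set (1 of the 3 Rothe cells):

[(1, 3, 0)]


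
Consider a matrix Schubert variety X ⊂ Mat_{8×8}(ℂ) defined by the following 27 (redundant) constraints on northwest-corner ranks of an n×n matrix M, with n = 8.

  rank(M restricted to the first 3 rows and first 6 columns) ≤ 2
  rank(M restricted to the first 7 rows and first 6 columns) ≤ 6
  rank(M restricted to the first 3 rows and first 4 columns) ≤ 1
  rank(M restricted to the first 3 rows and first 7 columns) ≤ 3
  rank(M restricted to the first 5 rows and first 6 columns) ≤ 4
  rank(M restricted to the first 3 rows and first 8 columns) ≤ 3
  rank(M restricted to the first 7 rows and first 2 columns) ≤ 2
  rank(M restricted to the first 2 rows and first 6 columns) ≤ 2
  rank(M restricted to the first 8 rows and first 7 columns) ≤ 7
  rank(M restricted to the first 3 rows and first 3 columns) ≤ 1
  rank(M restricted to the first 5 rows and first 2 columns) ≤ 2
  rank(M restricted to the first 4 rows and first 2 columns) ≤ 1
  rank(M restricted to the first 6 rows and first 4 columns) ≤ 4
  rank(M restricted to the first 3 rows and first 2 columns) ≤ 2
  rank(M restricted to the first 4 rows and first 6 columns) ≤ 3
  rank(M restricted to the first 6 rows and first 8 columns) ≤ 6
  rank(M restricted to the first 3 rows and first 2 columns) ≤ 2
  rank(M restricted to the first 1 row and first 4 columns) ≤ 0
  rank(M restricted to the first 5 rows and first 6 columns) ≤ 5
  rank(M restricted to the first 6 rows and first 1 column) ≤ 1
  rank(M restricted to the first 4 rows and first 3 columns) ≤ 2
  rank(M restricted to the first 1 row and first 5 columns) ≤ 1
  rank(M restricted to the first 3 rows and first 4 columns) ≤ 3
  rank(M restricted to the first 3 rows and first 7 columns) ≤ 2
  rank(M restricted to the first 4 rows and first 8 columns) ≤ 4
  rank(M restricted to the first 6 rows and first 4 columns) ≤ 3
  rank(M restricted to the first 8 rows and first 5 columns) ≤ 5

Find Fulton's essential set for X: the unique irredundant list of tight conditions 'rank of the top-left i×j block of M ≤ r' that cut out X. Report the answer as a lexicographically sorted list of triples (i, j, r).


Reconstructing r_w from the 27 given conditions:

  i=1: 0, 0, 0, 0, 1, 1, 1, 1
  i=2: 1, 1, 1, 1, 2, 2, 2, 2
  i=3: 1, 1, 1, 1, 2, 2, 2, 3
  i=4: 1, 1, 2, 2, 3, 3, 3, 4
  i=5: 1, 2, 3, 3, 4, 4, 4, 5
  i=6: 1, 2, 3, 3, 4, 5, 5, 6
  i=7: 1, 2, 3, 4, 5, 6, 6, 7
  i=8: 1, 2, 3, 4, 5, 6, 7, 8

the unique w with this rank table is (5, 1, 8, 3, 2, 6, 4, 7).

Rothe diagram D(w) (11 cells), 5 SE-corners (essential conditions):

[(1, 4, 0), (3, 4, 1), (3, 7, 2), (4, 2, 1), (6, 4, 3)]
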